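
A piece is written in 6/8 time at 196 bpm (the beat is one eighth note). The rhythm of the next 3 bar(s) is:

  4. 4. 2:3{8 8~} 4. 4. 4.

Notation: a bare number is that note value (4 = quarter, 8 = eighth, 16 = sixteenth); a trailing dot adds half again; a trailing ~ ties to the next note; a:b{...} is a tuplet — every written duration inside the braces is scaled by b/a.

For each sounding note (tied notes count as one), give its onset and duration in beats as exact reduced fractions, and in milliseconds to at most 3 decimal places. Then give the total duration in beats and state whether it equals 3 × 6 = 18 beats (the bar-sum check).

1) 0.0ms=0b +918.367ms=3b
2) 918.367ms=3b +918.367ms=3b
3) 1836.735ms=6b +459.184ms=3/2b
4) 2295.918ms=15/2b +1377.551ms=9/2b
5) 3673.469ms=12b +918.367ms=3b
6) 4591.837ms=15b +918.367ms=3b
Σ=18b of 18 (196bpm 6/8) — PASS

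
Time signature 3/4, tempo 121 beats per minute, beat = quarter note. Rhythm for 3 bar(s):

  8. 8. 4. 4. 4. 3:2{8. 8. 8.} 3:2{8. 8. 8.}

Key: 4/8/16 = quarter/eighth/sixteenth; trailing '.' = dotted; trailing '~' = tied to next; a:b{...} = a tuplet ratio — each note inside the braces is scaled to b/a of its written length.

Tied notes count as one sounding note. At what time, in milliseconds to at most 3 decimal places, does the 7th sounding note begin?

1. 0.0ms @ 0 + 371.901ms (3/4)
2. 371.901ms @ 3/4 + 371.901ms (3/4)
3. 743.802ms @ 3/2 + 743.802ms (3/2)
4. 1487.603ms @ 3 + 743.802ms (3/2)
5. 2231.405ms @ 9/2 + 743.802ms (3/2)
6. 2975.207ms @ 6 + 247.934ms (1/2)
7. 3223.14ms @ 13/2 + 247.934ms (1/2)
8. 3471.074ms @ 7 + 247.934ms (1/2)
9. 3719.008ms @ 15/2 + 247.934ms (1/2)
10. 3966.942ms @ 8 + 247.934ms (1/2)
11. 4214.876ms @ 17/2 + 247.934ms (1/2)

note 7 onset = 13/2b = 3223.14ms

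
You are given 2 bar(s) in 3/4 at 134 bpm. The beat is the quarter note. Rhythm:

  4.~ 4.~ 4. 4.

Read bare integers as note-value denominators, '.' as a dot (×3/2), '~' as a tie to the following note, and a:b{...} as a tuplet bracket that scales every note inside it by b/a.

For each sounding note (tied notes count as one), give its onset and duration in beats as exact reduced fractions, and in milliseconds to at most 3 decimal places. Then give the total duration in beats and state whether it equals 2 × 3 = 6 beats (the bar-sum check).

1) 0.0ms=0b +2014.925ms=9/2b
2) 2014.925ms=9/2b +671.642ms=3/2b
Σ=6b of 6 (134bpm 3/4) — PASS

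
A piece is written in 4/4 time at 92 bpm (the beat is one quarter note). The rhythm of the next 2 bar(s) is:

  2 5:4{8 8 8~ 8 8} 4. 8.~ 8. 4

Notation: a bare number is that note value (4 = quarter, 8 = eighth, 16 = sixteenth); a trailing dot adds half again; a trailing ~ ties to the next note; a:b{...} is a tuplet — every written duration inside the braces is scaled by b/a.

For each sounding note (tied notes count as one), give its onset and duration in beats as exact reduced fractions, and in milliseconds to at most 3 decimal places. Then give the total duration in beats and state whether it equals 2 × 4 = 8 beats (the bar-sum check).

1) 0.0ms=0b +1304.348ms=2b
2) 1304.348ms=2b +260.87ms=2/5b
3) 1565.217ms=12/5b +260.87ms=2/5b
4) 1826.087ms=14/5b +521.739ms=4/5b
5) 2347.826ms=18/5b +260.87ms=2/5b
6) 2608.696ms=4b +978.261ms=3/2b
7) 3586.957ms=11/2b +978.261ms=3/2b
8) 4565.217ms=7b +652.174ms=1b
Σ=8b of 8 (92bpm 4/4) — PASS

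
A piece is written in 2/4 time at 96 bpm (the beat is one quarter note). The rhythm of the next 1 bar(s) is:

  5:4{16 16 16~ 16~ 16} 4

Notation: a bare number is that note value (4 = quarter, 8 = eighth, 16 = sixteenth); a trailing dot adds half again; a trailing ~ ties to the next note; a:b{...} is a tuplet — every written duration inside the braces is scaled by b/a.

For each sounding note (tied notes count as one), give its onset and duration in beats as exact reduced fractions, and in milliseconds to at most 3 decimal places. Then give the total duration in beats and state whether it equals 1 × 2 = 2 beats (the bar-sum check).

1) 0.0ms=0b +125.0ms=1/5b
2) 125.0ms=1/5b +125.0ms=1/5b
3) 250.0ms=2/5b +375.0ms=3/5b
4) 625.0ms=1b +625.0ms=1b
Σ=2b of 2 (96bpm 2/4) — PASS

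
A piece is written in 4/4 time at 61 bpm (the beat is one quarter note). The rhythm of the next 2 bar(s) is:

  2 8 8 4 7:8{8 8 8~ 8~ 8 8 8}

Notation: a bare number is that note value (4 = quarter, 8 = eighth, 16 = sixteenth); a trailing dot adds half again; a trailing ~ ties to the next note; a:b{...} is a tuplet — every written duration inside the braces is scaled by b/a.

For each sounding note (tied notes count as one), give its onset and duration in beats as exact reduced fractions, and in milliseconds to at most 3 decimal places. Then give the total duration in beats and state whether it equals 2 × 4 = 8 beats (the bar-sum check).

1) 0.0ms=0b +1967.213ms=2b
2) 1967.213ms=2b +491.803ms=1/2b
3) 2459.016ms=5/2b +491.803ms=1/2b
4) 2950.82ms=3b +983.607ms=1b
5) 3934.426ms=4b +562.061ms=4/7b
6) 4496.487ms=32/7b +562.061ms=4/7b
7) 5058.548ms=36/7b +1686.183ms=12/7b
8) 6744.731ms=48/7b +562.061ms=4/7b
9) 7306.792ms=52/7b +562.061ms=4/7b
Σ=8b of 8 (61bpm 4/4) — PASS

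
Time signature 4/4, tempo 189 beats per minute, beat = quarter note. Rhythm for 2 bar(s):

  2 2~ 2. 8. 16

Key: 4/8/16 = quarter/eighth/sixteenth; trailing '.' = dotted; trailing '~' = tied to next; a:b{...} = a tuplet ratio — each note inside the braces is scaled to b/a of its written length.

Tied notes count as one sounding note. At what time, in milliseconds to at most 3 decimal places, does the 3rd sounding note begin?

1. 0.0ms @ 0 + 634.921ms (2)
2. 634.921ms @ 2 + 1587.302ms (5)
3. 2222.222ms @ 7 + 238.095ms (3/4)
4. 2460.317ms @ 31/4 + 79.365ms (1/4)

note 3 onset = 7b = 2222.222ms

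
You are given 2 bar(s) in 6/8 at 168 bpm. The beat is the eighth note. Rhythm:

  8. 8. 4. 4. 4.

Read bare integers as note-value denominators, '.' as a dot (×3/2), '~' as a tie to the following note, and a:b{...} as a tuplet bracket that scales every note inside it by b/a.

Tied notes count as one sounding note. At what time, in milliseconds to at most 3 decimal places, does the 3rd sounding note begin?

note 3 onset = 3b = 1071.429ms

1. 0.0ms @ 0 + 535.714ms (3/2)
2. 535.714ms @ 3/2 + 535.714ms (3/2)
3. 1071.429ms @ 3 + 1071.429ms (3)
4. 2142.857ms @ 6 + 1071.429ms (3)
5. 3214.286ms @ 9 + 1071.429ms (3)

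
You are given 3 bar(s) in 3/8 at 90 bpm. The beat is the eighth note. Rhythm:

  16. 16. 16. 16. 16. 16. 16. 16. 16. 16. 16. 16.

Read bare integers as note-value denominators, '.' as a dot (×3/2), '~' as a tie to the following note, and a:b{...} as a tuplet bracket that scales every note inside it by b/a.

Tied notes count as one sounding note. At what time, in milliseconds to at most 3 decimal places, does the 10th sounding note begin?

1. 0.0ms @ 0 + 500.0ms (3/4)
2. 500.0ms @ 3/4 + 500.0ms (3/4)
3. 1000.0ms @ 3/2 + 500.0ms (3/4)
4. 1500.0ms @ 9/4 + 500.0ms (3/4)
5. 2000.0ms @ 3 + 500.0ms (3/4)
6. 2500.0ms @ 15/4 + 500.0ms (3/4)
7. 3000.0ms @ 9/2 + 500.0ms (3/4)
8. 3500.0ms @ 21/4 + 500.0ms (3/4)
9. 4000.0ms @ 6 + 500.0ms (3/4)
10. 4500.0ms @ 27/4 + 500.0ms (3/4)
11. 5000.0ms @ 15/2 + 500.0ms (3/4)
12. 5500.0ms @ 33/4 + 500.0ms (3/4)

note 10 onset = 27/4b = 4500.0ms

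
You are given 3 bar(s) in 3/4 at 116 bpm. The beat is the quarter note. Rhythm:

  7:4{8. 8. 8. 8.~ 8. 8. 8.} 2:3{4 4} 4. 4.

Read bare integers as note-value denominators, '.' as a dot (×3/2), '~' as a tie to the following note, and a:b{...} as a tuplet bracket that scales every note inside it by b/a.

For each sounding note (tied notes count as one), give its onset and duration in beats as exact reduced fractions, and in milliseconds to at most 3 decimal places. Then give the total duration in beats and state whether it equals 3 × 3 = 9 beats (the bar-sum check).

1) 0.0ms=0b +221.675ms=3/7b
2) 221.675ms=3/7b +221.675ms=3/7b
3) 443.35ms=6/7b +221.675ms=3/7b
4) 665.025ms=9/7b +443.35ms=6/7b
5) 1108.374ms=15/7b +221.675ms=3/7b
6) 1330.049ms=18/7b +221.675ms=3/7b
7) 1551.724ms=3b +775.862ms=3/2b
8) 2327.586ms=9/2b +775.862ms=3/2b
9) 3103.448ms=6b +775.862ms=3/2b
10) 3879.31ms=15/2b +775.862ms=3/2b
Σ=9b of 9 (116bpm 3/4) — PASS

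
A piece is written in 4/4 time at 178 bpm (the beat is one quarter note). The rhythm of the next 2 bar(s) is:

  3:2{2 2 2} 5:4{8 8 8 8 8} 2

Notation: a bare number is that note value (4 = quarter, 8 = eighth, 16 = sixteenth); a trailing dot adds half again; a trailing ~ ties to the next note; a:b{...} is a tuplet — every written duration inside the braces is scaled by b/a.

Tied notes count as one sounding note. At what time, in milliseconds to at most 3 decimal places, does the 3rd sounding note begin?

note 3 onset = 8/3b = 898.876ms

1. 0.0ms @ 0 + 449.438ms (4/3)
2. 449.438ms @ 4/3 + 449.438ms (4/3)
3. 898.876ms @ 8/3 + 449.438ms (4/3)
4. 1348.315ms @ 4 + 134.831ms (2/5)
5. 1483.146ms @ 22/5 + 134.831ms (2/5)
6. 1617.978ms @ 24/5 + 134.831ms (2/5)
7. 1752.809ms @ 26/5 + 134.831ms (2/5)
8. 1887.64ms @ 28/5 + 134.831ms (2/5)
9. 2022.472ms @ 6 + 674.157ms (2)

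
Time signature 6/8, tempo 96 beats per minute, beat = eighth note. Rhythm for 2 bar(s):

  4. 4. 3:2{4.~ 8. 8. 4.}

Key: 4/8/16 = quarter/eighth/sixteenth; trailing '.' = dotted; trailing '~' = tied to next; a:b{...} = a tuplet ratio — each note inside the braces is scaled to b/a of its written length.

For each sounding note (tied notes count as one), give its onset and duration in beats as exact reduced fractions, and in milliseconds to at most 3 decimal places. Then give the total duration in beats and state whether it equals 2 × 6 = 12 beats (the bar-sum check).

1) 0.0ms=0b +1875.0ms=3b
2) 1875.0ms=3b +1875.0ms=3b
3) 3750.0ms=6b +1875.0ms=3b
4) 5625.0ms=9b +625.0ms=1b
5) 6250.0ms=10b +1250.0ms=2b
Σ=12b of 12 (96bpm 6/8) — PASS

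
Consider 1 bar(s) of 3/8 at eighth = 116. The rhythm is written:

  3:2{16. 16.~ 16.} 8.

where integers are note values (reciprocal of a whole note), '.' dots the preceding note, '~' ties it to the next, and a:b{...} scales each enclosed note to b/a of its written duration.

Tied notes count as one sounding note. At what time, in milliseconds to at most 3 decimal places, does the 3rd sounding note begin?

1. 0.0ms @ 0 + 258.621ms (1/2)
2. 258.621ms @ 1/2 + 517.241ms (1)
3. 775.862ms @ 3/2 + 775.862ms (3/2)

note 3 onset = 3/2b = 775.862ms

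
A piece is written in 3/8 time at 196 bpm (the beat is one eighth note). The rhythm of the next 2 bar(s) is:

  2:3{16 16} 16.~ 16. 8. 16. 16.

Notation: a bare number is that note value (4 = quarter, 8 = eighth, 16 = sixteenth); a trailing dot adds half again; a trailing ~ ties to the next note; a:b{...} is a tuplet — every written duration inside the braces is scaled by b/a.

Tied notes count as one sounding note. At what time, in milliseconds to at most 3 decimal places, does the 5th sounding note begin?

note 5 onset = 9/2b = 1377.551ms

1. 0.0ms @ 0 + 229.592ms (3/4)
2. 229.592ms @ 3/4 + 229.592ms (3/4)
3. 459.184ms @ 3/2 + 459.184ms (3/2)
4. 918.367ms @ 3 + 459.184ms (3/2)
5. 1377.551ms @ 9/2 + 229.592ms (3/4)
6. 1607.143ms @ 21/4 + 229.592ms (3/4)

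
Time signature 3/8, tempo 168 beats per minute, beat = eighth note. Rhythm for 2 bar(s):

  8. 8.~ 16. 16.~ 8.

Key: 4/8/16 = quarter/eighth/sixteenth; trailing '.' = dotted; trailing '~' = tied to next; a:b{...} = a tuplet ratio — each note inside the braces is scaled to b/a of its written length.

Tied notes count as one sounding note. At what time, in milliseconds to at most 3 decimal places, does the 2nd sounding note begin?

note 2 onset = 3/2b = 535.714ms

1. 0.0ms @ 0 + 535.714ms (3/2)
2. 535.714ms @ 3/2 + 803.571ms (9/4)
3. 1339.286ms @ 15/4 + 803.571ms (9/4)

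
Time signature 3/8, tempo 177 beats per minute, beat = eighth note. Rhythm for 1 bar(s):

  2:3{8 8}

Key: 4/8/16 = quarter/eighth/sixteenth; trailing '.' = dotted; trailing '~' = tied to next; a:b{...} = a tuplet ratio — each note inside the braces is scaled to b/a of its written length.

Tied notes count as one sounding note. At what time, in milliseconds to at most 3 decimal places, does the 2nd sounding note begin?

note 2 onset = 3/2b = 508.475ms

1. 0.0ms @ 0 + 508.475ms (3/2)
2. 508.475ms @ 3/2 + 508.475ms (3/2)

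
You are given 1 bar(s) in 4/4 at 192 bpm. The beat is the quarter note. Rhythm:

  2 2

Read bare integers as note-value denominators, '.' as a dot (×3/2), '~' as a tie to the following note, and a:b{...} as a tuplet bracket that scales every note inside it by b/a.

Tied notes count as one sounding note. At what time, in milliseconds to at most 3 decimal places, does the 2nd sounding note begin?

note 2 onset = 2b = 625.0ms

1. 0.0ms @ 0 + 625.0ms (2)
2. 625.0ms @ 2 + 625.0ms (2)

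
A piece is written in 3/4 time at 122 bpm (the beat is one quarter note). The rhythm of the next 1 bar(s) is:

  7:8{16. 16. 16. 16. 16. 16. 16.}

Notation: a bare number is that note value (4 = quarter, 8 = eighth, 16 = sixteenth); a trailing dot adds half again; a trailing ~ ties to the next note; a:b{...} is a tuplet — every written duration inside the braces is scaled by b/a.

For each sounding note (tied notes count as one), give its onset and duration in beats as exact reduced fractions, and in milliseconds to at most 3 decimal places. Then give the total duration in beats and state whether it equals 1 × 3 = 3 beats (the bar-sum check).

1) 0.0ms=0b +210.773ms=3/7b
2) 210.773ms=3/7b +210.773ms=3/7b
3) 421.546ms=6/7b +210.773ms=3/7b
4) 632.319ms=9/7b +210.773ms=3/7b
5) 843.091ms=12/7b +210.773ms=3/7b
6) 1053.864ms=15/7b +210.773ms=3/7b
7) 1264.637ms=18/7b +210.773ms=3/7b
Σ=3b of 3 (122bpm 3/4) — PASS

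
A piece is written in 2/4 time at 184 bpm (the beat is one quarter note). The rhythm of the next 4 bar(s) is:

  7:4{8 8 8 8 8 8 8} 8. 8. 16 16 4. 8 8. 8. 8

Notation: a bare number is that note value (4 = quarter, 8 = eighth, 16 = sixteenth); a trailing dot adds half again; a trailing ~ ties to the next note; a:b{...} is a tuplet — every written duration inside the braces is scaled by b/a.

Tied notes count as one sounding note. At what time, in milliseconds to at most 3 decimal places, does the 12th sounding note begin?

1. 0.0ms @ 0 + 93.168ms (2/7)
2. 93.168ms @ 2/7 + 93.168ms (2/7)
3. 186.335ms @ 4/7 + 93.168ms (2/7)
4. 279.503ms @ 6/7 + 93.168ms (2/7)
5. 372.671ms @ 8/7 + 93.168ms (2/7)
6. 465.839ms @ 10/7 + 93.168ms (2/7)
7. 559.006ms @ 12/7 + 93.168ms (2/7)
8. 652.174ms @ 2 + 244.565ms (3/4)
9. 896.739ms @ 11/4 + 244.565ms (3/4)
10. 1141.304ms @ 7/2 + 81.522ms (1/4)
11. 1222.826ms @ 15/4 + 81.522ms (1/4)
12. 1304.348ms @ 4 + 489.13ms (3/2)
13. 1793.478ms @ 11/2 + 163.043ms (1/2)
14. 1956.522ms @ 6 + 244.565ms (3/4)
15. 2201.087ms @ 27/4 + 244.565ms (3/4)
16. 2445.652ms @ 15/2 + 163.043ms (1/2)

note 12 onset = 4b = 1304.348ms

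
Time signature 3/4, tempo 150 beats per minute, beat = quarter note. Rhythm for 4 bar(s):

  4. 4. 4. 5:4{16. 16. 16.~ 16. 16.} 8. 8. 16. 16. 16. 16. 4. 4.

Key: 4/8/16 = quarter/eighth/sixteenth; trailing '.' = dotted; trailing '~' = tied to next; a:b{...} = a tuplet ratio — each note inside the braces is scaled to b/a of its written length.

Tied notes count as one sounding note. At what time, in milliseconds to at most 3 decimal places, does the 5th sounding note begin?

note 5 onset = 24/5b = 1920.0ms

1. 0.0ms @ 0 + 600.0ms (3/2)
2. 600.0ms @ 3/2 + 600.0ms (3/2)
3. 1200.0ms @ 3 + 600.0ms (3/2)
4. 1800.0ms @ 9/2 + 120.0ms (3/10)
5. 1920.0ms @ 24/5 + 120.0ms (3/10)
6. 2040.0ms @ 51/10 + 240.0ms (3/5)
7. 2280.0ms @ 57/10 + 120.0ms (3/10)
8. 2400.0ms @ 6 + 300.0ms (3/4)
9. 2700.0ms @ 27/4 + 300.0ms (3/4)
10. 3000.0ms @ 15/2 + 150.0ms (3/8)
11. 3150.0ms @ 63/8 + 150.0ms (3/8)
12. 3300.0ms @ 33/4 + 150.0ms (3/8)
13. 3450.0ms @ 69/8 + 150.0ms (3/8)
14. 3600.0ms @ 9 + 600.0ms (3/2)
15. 4200.0ms @ 21/2 + 600.0ms (3/2)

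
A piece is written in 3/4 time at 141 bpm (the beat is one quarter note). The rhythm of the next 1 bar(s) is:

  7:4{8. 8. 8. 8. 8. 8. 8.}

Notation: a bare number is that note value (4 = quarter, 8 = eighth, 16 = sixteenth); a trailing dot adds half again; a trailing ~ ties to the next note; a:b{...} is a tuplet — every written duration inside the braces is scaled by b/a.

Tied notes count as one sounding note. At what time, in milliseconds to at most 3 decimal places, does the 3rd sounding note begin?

note 3 onset = 6/7b = 364.742ms

1. 0.0ms @ 0 + 182.371ms (3/7)
2. 182.371ms @ 3/7 + 182.371ms (3/7)
3. 364.742ms @ 6/7 + 182.371ms (3/7)
4. 547.112ms @ 9/7 + 182.371ms (3/7)
5. 729.483ms @ 12/7 + 182.371ms (3/7)
6. 911.854ms @ 15/7 + 182.371ms (3/7)
7. 1094.225ms @ 18/7 + 182.371ms (3/7)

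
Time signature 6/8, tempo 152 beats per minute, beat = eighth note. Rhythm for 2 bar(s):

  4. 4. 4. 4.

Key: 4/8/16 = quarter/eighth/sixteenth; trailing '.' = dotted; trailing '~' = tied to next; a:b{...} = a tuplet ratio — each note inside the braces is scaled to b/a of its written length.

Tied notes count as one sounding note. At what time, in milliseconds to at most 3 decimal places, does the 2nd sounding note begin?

1. 0.0ms @ 0 + 1184.211ms (3)
2. 1184.211ms @ 3 + 1184.211ms (3)
3. 2368.421ms @ 6 + 1184.211ms (3)
4. 3552.632ms @ 9 + 1184.211ms (3)

note 2 onset = 3b = 1184.211ms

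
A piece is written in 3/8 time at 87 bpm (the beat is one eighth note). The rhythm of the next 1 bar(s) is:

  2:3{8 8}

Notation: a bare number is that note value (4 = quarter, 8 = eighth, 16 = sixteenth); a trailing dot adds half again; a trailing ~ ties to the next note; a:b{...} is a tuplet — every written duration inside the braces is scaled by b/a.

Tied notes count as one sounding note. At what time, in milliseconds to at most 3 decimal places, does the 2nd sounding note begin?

1. 0.0ms @ 0 + 1034.483ms (3/2)
2. 1034.483ms @ 3/2 + 1034.483ms (3/2)

note 2 onset = 3/2b = 1034.483ms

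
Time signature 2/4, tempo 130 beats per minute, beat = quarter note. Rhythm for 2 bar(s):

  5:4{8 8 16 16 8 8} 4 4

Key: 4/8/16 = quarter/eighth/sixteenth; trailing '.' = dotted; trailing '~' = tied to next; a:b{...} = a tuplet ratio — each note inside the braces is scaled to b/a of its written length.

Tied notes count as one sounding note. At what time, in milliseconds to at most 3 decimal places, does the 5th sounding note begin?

note 5 onset = 6/5b = 553.846ms

1. 0.0ms @ 0 + 184.615ms (2/5)
2. 184.615ms @ 2/5 + 184.615ms (2/5)
3. 369.231ms @ 4/5 + 92.308ms (1/5)
4. 461.538ms @ 1 + 92.308ms (1/5)
5. 553.846ms @ 6/5 + 184.615ms (2/5)
6. 738.462ms @ 8/5 + 184.615ms (2/5)
7. 923.077ms @ 2 + 461.538ms (1)
8. 1384.615ms @ 3 + 461.538ms (1)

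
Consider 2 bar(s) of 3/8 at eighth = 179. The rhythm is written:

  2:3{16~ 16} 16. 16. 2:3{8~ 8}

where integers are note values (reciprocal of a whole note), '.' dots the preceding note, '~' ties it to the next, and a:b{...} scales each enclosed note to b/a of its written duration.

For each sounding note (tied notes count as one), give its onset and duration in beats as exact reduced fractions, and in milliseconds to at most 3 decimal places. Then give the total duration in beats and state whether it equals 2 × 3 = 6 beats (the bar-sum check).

1) 0.0ms=0b +502.793ms=3/2b
2) 502.793ms=3/2b +251.397ms=3/4b
3) 754.19ms=9/4b +251.397ms=3/4b
4) 1005.587ms=3b +1005.587ms=3b
Σ=6b of 6 (179bpm 3/8) — PASS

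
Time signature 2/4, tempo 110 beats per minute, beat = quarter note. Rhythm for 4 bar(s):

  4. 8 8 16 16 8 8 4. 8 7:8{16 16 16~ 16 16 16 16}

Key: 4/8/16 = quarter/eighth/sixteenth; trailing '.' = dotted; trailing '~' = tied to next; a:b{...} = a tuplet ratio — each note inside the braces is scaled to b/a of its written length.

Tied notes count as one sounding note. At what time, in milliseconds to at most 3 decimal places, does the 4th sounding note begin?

note 4 onset = 5/2b = 1363.636ms

1. 0.0ms @ 0 + 818.182ms (3/2)
2. 818.182ms @ 3/2 + 272.727ms (1/2)
3. 1090.909ms @ 2 + 272.727ms (1/2)
4. 1363.636ms @ 5/2 + 136.364ms (1/4)
5. 1500.0ms @ 11/4 + 136.364ms (1/4)
6. 1636.364ms @ 3 + 272.727ms (1/2)
7. 1909.091ms @ 7/2 + 272.727ms (1/2)
8. 2181.818ms @ 4 + 818.182ms (3/2)
9. 3000.0ms @ 11/2 + 272.727ms (1/2)
10. 3272.727ms @ 6 + 155.844ms (2/7)
11. 3428.571ms @ 44/7 + 155.844ms (2/7)
12. 3584.416ms @ 46/7 + 311.688ms (4/7)
13. 3896.104ms @ 50/7 + 155.844ms (2/7)
14. 4051.948ms @ 52/7 + 155.844ms (2/7)
15. 4207.792ms @ 54/7 + 155.844ms (2/7)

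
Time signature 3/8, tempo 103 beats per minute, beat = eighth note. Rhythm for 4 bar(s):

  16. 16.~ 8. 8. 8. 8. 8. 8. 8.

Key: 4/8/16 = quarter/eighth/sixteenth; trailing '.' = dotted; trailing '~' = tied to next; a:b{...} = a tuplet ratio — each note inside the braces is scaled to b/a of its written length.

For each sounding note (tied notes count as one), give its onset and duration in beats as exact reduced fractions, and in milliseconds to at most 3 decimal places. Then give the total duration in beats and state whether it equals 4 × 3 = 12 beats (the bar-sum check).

1) 0.0ms=0b +436.893ms=3/4b
2) 436.893ms=3/4b +1310.68ms=9/4b
3) 1747.573ms=3b +873.786ms=3/2b
4) 2621.359ms=9/2b +873.786ms=3/2b
5) 3495.146ms=6b +873.786ms=3/2b
6) 4368.932ms=15/2b +873.786ms=3/2b
7) 5242.718ms=9b +873.786ms=3/2b
8) 6116.505ms=21/2b +873.786ms=3/2b
Σ=12b of 12 (103bpm 3/8) — PASS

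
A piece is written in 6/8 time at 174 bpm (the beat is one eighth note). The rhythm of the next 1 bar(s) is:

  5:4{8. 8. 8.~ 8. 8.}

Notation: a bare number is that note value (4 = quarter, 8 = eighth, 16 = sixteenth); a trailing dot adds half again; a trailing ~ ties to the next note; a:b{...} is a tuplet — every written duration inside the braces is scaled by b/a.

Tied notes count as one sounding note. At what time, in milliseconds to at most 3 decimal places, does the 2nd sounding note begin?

note 2 onset = 6/5b = 413.793ms

1. 0.0ms @ 0 + 413.793ms (6/5)
2. 413.793ms @ 6/5 + 413.793ms (6/5)
3. 827.586ms @ 12/5 + 827.586ms (12/5)
4. 1655.172ms @ 24/5 + 413.793ms (6/5)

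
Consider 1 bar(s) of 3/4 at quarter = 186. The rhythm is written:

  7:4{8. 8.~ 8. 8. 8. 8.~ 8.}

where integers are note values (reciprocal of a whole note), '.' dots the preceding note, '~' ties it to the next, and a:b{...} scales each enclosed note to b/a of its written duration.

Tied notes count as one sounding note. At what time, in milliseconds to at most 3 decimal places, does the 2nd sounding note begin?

note 2 onset = 3/7b = 138.249ms

1. 0.0ms @ 0 + 138.249ms (3/7)
2. 138.249ms @ 3/7 + 276.498ms (6/7)
3. 414.747ms @ 9/7 + 138.249ms (3/7)
4. 552.995ms @ 12/7 + 138.249ms (3/7)
5. 691.244ms @ 15/7 + 276.498ms (6/7)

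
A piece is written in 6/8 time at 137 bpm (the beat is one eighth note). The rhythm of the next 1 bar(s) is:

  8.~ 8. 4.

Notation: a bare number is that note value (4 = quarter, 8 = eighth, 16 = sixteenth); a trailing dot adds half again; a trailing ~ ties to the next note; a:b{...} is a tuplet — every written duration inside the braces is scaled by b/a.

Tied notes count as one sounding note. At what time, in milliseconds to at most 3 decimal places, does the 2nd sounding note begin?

note 2 onset = 3b = 1313.869ms

1. 0.0ms @ 0 + 1313.869ms (3)
2. 1313.869ms @ 3 + 1313.869ms (3)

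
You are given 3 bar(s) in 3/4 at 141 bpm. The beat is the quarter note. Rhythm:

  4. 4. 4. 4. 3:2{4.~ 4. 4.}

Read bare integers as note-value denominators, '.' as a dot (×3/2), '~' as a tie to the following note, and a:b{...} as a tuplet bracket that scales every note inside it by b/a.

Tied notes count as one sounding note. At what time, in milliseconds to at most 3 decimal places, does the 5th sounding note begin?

note 5 onset = 6b = 2553.191ms

1. 0.0ms @ 0 + 638.298ms (3/2)
2. 638.298ms @ 3/2 + 638.298ms (3/2)
3. 1276.596ms @ 3 + 638.298ms (3/2)
4. 1914.894ms @ 9/2 + 638.298ms (3/2)
5. 2553.191ms @ 6 + 851.064ms (2)
6. 3404.255ms @ 8 + 425.532ms (1)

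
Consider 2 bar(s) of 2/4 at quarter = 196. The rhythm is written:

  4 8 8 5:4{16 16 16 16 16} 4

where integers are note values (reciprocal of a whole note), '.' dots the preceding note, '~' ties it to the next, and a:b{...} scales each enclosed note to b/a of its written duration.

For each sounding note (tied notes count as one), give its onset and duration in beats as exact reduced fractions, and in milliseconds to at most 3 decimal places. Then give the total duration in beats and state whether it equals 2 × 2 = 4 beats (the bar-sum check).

1) 0.0ms=0b +306.122ms=1b
2) 306.122ms=1b +153.061ms=1/2b
3) 459.184ms=3/2b +153.061ms=1/2b
4) 612.245ms=2b +61.224ms=1/5b
5) 673.469ms=11/5b +61.224ms=1/5b
6) 734.694ms=12/5b +61.224ms=1/5b
7) 795.918ms=13/5b +61.224ms=1/5b
8) 857.143ms=14/5b +61.224ms=1/5b
9) 918.367ms=3b +306.122ms=1b
Σ=4b of 4 (196bpm 2/4) — PASS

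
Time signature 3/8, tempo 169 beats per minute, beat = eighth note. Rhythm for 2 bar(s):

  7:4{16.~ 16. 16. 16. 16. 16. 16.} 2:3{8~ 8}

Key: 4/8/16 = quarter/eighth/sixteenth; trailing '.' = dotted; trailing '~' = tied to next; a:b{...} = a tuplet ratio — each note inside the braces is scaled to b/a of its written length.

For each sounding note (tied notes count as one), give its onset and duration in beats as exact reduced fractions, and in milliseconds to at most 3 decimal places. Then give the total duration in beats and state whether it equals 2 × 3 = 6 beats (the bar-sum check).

1) 0.0ms=0b +304.311ms=6/7b
2) 304.311ms=6/7b +152.156ms=3/7b
3) 456.467ms=9/7b +152.156ms=3/7b
4) 608.622ms=12/7b +152.156ms=3/7b
5) 760.778ms=15/7b +152.156ms=3/7b
6) 912.933ms=18/7b +152.156ms=3/7b
7) 1065.089ms=3b +1065.089ms=3b
Σ=6b of 6 (169bpm 3/8) — PASS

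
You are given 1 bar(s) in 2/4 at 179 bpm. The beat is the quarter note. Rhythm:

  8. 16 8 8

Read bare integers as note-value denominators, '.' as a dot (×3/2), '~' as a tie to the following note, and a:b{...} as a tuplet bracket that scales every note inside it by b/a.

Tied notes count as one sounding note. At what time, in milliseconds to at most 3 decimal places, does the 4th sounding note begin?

1. 0.0ms @ 0 + 251.397ms (3/4)
2. 251.397ms @ 3/4 + 83.799ms (1/4)
3. 335.196ms @ 1 + 167.598ms (1/2)
4. 502.793ms @ 3/2 + 167.598ms (1/2)

note 4 onset = 3/2b = 502.793ms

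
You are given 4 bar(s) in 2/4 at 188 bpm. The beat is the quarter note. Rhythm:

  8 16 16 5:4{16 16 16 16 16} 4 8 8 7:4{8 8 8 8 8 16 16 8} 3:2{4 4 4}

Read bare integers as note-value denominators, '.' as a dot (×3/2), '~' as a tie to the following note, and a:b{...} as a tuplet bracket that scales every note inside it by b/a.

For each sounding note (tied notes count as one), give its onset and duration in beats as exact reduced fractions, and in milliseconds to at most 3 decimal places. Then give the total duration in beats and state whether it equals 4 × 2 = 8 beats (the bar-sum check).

1) 0.0ms=0b +159.574ms=1/2b
2) 159.574ms=1/2b +79.787ms=1/4b
3) 239.362ms=3/4b +79.787ms=1/4b
4) 319.149ms=1b +63.83ms=1/5b
5) 382.979ms=6/5b +63.83ms=1/5b
6) 446.809ms=7/5b +63.83ms=1/5b
7) 510.638ms=8/5b +63.83ms=1/5b
8) 574.468ms=9/5b +63.83ms=1/5b
9) 638.298ms=2b +319.149ms=1b
10) 957.447ms=3b +159.574ms=1/2b
11) 1117.021ms=7/2b +159.574ms=1/2b
12) 1276.596ms=4b +91.185ms=2/7b
13) 1367.781ms=30/7b +91.185ms=2/7b
14) 1458.967ms=32/7b +91.185ms=2/7b
15) 1550.152ms=34/7b +91.185ms=2/7b
16) 1641.337ms=36/7b +91.185ms=2/7b
17) 1732.523ms=38/7b +45.593ms=1/7b
18) 1778.116ms=39/7b +45.593ms=1/7b
19) 1823.708ms=40/7b +91.185ms=2/7b
20) 1914.894ms=6b +212.766ms=2/3b
21) 2127.66ms=20/3b +212.766ms=2/3b
22) 2340.426ms=22/3b +212.766ms=2/3b
Σ=8b of 8 (188bpm 2/4) — PASS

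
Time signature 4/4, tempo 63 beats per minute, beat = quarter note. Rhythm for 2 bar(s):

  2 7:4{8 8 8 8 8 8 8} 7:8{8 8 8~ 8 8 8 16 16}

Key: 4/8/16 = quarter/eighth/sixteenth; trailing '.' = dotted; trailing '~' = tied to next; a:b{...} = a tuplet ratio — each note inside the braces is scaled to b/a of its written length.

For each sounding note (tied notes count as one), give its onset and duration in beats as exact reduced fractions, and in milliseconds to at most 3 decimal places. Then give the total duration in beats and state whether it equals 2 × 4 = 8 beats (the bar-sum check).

1) 0.0ms=0b +1904.762ms=2b
2) 1904.762ms=2b +272.109ms=2/7b
3) 2176.871ms=16/7b +272.109ms=2/7b
4) 2448.98ms=18/7b +272.109ms=2/7b
5) 2721.088ms=20/7b +272.109ms=2/7b
6) 2993.197ms=22/7b +272.109ms=2/7b
7) 3265.306ms=24/7b +272.109ms=2/7b
8) 3537.415ms=26/7b +272.109ms=2/7b
9) 3809.524ms=4b +544.218ms=4/7b
10) 4353.741ms=32/7b +544.218ms=4/7b
11) 4897.959ms=36/7b +1088.435ms=8/7b
12) 5986.395ms=44/7b +544.218ms=4/7b
13) 6530.612ms=48/7b +544.218ms=4/7b
14) 7074.83ms=52/7b +272.109ms=2/7b
15) 7346.939ms=54/7b +272.109ms=2/7b
Σ=8b of 8 (63bpm 4/4) — PASS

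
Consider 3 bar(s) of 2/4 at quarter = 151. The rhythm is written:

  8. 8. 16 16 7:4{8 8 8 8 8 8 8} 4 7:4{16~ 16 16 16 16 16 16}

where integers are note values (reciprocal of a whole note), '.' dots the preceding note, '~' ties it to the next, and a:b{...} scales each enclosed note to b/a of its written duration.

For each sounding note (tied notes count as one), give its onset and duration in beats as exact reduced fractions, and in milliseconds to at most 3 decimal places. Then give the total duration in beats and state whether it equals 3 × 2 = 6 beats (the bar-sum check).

1) 0.0ms=0b +298.013ms=3/4b
2) 298.013ms=3/4b +298.013ms=3/4b
3) 596.026ms=3/2b +99.338ms=1/4b
4) 695.364ms=7/4b +99.338ms=1/4b
5) 794.702ms=2b +113.529ms=2/7b
6) 908.231ms=16/7b +113.529ms=2/7b
7) 1021.76ms=18/7b +113.529ms=2/7b
8) 1135.289ms=20/7b +113.529ms=2/7b
9) 1248.817ms=22/7b +113.529ms=2/7b
10) 1362.346ms=24/7b +113.529ms=2/7b
11) 1475.875ms=26/7b +113.529ms=2/7b
12) 1589.404ms=4b +397.351ms=1b
13) 1986.755ms=5b +113.529ms=2/7b
14) 2100.284ms=37/7b +56.764ms=1/7b
15) 2157.048ms=38/7b +56.764ms=1/7b
16) 2213.813ms=39/7b +56.764ms=1/7b
17) 2270.577ms=40/7b +56.764ms=1/7b
18) 2327.342ms=41/7b +56.764ms=1/7b
Σ=6b of 6 (151bpm 2/4) — PASS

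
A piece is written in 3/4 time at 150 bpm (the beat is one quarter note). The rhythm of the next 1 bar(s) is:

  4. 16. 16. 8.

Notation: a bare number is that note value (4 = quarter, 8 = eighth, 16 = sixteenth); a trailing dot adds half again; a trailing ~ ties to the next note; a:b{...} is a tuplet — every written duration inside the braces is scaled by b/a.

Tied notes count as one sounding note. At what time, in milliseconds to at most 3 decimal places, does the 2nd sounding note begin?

1. 0.0ms @ 0 + 600.0ms (3/2)
2. 600.0ms @ 3/2 + 150.0ms (3/8)
3. 750.0ms @ 15/8 + 150.0ms (3/8)
4. 900.0ms @ 9/4 + 300.0ms (3/4)

note 2 onset = 3/2b = 600.0ms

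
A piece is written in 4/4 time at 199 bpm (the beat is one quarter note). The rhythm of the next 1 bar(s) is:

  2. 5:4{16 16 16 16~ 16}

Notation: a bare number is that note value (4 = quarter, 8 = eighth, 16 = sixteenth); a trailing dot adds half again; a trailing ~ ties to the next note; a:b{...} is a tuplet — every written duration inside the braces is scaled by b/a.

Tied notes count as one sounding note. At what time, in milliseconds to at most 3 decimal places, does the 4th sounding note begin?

1. 0.0ms @ 0 + 904.523ms (3)
2. 904.523ms @ 3 + 60.302ms (1/5)
3. 964.824ms @ 16/5 + 60.302ms (1/5)
4. 1025.126ms @ 17/5 + 60.302ms (1/5)
5. 1085.427ms @ 18/5 + 120.603ms (2/5)

note 4 onset = 17/5b = 1025.126ms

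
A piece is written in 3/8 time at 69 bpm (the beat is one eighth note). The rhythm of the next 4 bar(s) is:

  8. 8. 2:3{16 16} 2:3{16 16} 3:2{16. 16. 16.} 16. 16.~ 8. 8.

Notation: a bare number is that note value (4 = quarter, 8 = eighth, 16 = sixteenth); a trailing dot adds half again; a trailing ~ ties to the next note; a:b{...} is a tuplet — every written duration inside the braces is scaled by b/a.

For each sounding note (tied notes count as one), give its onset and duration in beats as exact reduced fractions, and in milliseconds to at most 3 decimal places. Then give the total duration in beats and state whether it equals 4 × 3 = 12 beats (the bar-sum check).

1) 0.0ms=0b +1304.348ms=3/2b
2) 1304.348ms=3/2b +1304.348ms=3/2b
3) 2608.696ms=3b +652.174ms=3/4b
4) 3260.87ms=15/4b +652.174ms=3/4b
5) 3913.043ms=9/2b +652.174ms=3/4b
6) 4565.217ms=21/4b +652.174ms=3/4b
7) 5217.391ms=6b +434.783ms=1/2b
8) 5652.174ms=13/2b +434.783ms=1/2b
9) 6086.957ms=7b +434.783ms=1/2b
10) 6521.739ms=15/2b +652.174ms=3/4b
11) 7173.913ms=33/4b +1956.522ms=9/4b
12) 9130.435ms=21/2b +1304.348ms=3/2b
Σ=12b of 12 (69bpm 3/8) — PASS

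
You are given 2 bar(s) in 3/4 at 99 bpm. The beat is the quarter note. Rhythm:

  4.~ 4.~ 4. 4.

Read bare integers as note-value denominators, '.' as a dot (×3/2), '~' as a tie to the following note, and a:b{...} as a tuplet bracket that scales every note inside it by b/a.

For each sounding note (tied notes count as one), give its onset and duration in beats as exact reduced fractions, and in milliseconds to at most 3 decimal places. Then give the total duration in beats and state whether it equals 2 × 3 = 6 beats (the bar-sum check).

1) 0.0ms=0b +2727.273ms=9/2b
2) 2727.273ms=9/2b +909.091ms=3/2b
Σ=6b of 6 (99bpm 3/4) — PASS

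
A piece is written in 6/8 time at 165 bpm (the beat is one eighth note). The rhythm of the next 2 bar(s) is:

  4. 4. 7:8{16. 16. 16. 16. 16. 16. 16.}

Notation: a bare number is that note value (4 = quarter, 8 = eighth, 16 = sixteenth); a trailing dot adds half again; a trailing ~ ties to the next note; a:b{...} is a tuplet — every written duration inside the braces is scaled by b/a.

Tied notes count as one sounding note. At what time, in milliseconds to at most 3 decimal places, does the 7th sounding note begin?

note 7 onset = 66/7b = 3428.571ms

1. 0.0ms @ 0 + 1090.909ms (3)
2. 1090.909ms @ 3 + 1090.909ms (3)
3. 2181.818ms @ 6 + 311.688ms (6/7)
4. 2493.506ms @ 48/7 + 311.688ms (6/7)
5. 2805.195ms @ 54/7 + 311.688ms (6/7)
6. 3116.883ms @ 60/7 + 311.688ms (6/7)
7. 3428.571ms @ 66/7 + 311.688ms (6/7)
8. 3740.26ms @ 72/7 + 311.688ms (6/7)
9. 4051.948ms @ 78/7 + 311.688ms (6/7)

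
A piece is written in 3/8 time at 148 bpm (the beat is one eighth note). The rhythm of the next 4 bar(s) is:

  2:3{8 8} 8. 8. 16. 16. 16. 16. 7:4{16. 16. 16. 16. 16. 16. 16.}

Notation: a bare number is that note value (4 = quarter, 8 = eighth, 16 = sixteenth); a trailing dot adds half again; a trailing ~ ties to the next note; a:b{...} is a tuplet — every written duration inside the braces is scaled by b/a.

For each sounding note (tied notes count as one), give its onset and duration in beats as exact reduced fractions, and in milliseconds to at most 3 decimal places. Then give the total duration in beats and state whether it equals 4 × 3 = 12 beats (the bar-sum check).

1) 0.0ms=0b +608.108ms=3/2b
2) 608.108ms=3/2b +608.108ms=3/2b
3) 1216.216ms=3b +608.108ms=3/2b
4) 1824.324ms=9/2b +608.108ms=3/2b
5) 2432.432ms=6b +304.054ms=3/4b
6) 2736.486ms=27/4b +304.054ms=3/4b
7) 3040.541ms=15/2b +304.054ms=3/4b
8) 3344.595ms=33/4b +304.054ms=3/4b
9) 3648.649ms=9b +173.745ms=3/7b
10) 3822.394ms=66/7b +173.745ms=3/7b
11) 3996.139ms=69/7b +173.745ms=3/7b
12) 4169.884ms=72/7b +173.745ms=3/7b
13) 4343.629ms=75/7b +173.745ms=3/7b
14) 4517.375ms=78/7b +173.745ms=3/7b
15) 4691.12ms=81/7b +173.745ms=3/7b
Σ=12b of 12 (148bpm 3/8) — PASS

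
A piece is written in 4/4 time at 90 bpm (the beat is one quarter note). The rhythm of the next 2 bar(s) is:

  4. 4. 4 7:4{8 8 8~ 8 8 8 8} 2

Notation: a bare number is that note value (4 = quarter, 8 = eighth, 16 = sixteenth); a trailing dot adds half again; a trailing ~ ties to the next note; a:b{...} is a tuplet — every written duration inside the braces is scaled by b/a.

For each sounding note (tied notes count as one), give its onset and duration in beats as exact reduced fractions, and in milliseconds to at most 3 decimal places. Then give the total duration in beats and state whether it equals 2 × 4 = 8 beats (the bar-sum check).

1) 0.0ms=0b +1000.0ms=3/2b
2) 1000.0ms=3/2b +1000.0ms=3/2b
3) 2000.0ms=3b +666.667ms=1b
4) 2666.667ms=4b +190.476ms=2/7b
5) 2857.143ms=30/7b +190.476ms=2/7b
6) 3047.619ms=32/7b +380.952ms=4/7b
7) 3428.571ms=36/7b +190.476ms=2/7b
8) 3619.048ms=38/7b +190.476ms=2/7b
9) 3809.524ms=40/7b +190.476ms=2/7b
10) 4000.0ms=6b +1333.333ms=2b
Σ=8b of 8 (90bpm 4/4) — PASS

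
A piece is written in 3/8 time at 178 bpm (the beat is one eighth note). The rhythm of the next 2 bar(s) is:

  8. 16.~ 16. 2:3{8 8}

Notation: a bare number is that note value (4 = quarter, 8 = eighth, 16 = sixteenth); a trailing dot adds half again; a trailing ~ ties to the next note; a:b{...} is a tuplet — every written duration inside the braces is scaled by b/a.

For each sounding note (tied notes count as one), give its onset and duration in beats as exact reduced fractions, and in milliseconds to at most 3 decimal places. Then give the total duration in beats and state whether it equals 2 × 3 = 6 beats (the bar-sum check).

1) 0.0ms=0b +505.618ms=3/2b
2) 505.618ms=3/2b +505.618ms=3/2b
3) 1011.236ms=3b +505.618ms=3/2b
4) 1516.854ms=9/2b +505.618ms=3/2b
Σ=6b of 6 (178bpm 3/8) — PASS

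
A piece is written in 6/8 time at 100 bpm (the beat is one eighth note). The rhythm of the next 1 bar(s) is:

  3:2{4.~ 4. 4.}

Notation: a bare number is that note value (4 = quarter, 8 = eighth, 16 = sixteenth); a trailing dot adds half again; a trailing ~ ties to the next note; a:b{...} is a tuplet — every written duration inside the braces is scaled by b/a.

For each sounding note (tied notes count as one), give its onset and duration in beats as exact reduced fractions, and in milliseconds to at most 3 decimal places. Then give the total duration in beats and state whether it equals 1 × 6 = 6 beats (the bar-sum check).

1) 0.0ms=0b +2400.0ms=4b
2) 2400.0ms=4b +1200.0ms=2b
Σ=6b of 6 (100bpm 6/8) — PASS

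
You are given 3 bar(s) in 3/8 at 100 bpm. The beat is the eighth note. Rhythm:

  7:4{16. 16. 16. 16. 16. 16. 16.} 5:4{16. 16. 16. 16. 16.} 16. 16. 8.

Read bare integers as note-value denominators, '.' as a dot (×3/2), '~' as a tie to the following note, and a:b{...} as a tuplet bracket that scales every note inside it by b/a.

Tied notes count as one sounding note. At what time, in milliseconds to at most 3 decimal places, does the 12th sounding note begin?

1. 0.0ms @ 0 + 257.143ms (3/7)
2. 257.143ms @ 3/7 + 257.143ms (3/7)
3. 514.286ms @ 6/7 + 257.143ms (3/7)
4. 771.429ms @ 9/7 + 257.143ms (3/7)
5. 1028.571ms @ 12/7 + 257.143ms (3/7)
6. 1285.714ms @ 15/7 + 257.143ms (3/7)
7. 1542.857ms @ 18/7 + 257.143ms (3/7)
8. 1800.0ms @ 3 + 360.0ms (3/5)
9. 2160.0ms @ 18/5 + 360.0ms (3/5)
10. 2520.0ms @ 21/5 + 360.0ms (3/5)
11. 2880.0ms @ 24/5 + 360.0ms (3/5)
12. 3240.0ms @ 27/5 + 360.0ms (3/5)
13. 3600.0ms @ 6 + 450.0ms (3/4)
14. 4050.0ms @ 27/4 + 450.0ms (3/4)
15. 4500.0ms @ 15/2 + 900.0ms (3/2)

note 12 onset = 27/5b = 3240.0ms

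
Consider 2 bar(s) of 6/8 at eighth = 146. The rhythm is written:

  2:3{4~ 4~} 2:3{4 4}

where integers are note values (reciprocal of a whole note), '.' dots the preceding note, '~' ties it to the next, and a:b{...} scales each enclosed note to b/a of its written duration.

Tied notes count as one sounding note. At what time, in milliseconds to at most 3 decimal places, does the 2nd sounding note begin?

note 2 onset = 9b = 3698.63ms

1. 0.0ms @ 0 + 3698.63ms (9)
2. 3698.63ms @ 9 + 1232.877ms (3)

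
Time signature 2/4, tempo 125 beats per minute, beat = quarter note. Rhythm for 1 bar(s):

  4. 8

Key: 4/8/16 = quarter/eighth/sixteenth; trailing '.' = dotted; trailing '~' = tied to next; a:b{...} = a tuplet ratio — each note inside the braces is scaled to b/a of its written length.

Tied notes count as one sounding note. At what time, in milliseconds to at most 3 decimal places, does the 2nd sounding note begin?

1. 0.0ms @ 0 + 720.0ms (3/2)
2. 720.0ms @ 3/2 + 240.0ms (1/2)

note 2 onset = 3/2b = 720.0ms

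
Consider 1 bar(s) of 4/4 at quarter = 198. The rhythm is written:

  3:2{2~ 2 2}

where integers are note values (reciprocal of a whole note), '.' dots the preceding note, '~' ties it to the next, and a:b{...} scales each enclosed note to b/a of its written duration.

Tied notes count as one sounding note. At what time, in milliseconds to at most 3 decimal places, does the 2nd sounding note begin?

1. 0.0ms @ 0 + 808.081ms (8/3)
2. 808.081ms @ 8/3 + 404.04ms (4/3)

note 2 onset = 8/3b = 808.081ms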